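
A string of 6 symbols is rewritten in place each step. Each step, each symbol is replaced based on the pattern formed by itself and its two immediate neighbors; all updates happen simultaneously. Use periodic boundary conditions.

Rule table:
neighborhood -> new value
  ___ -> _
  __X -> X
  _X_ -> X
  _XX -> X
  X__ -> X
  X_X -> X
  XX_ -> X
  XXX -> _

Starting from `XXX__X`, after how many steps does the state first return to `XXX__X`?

2

__XXXX
XXX__X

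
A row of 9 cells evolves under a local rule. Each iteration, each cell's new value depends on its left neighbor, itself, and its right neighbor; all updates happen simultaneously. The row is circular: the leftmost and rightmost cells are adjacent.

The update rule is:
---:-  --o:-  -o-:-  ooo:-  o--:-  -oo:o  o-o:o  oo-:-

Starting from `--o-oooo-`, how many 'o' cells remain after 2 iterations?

iteration 1: ---oo----
iteration 2: ---o-----
count of o: 1

1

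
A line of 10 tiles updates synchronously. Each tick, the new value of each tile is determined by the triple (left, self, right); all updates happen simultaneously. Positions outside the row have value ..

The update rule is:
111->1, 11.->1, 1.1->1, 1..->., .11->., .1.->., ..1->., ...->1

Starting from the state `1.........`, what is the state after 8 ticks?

.....11..1

..11111111
1..1111111
....111111
111..11111
.11...1111
..1.1..111
1..1....11
.....11..1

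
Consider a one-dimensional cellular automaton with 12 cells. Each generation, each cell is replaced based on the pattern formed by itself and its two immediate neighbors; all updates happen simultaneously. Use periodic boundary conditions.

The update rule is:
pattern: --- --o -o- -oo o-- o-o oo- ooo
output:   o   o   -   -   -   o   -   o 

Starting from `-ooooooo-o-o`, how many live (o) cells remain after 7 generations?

6

generation 1: o-ooooo-o-o-
generation 2: -o-ooo-o-o-o
generation 3: o-o-o-o-o-o-
generation 4: -o-o-o-o-o-o
generation 5: o-o-o-o-o-o-  (repeats generation 3; period 2)
generation 7: o-o-o-o-o-o-
count of o: 6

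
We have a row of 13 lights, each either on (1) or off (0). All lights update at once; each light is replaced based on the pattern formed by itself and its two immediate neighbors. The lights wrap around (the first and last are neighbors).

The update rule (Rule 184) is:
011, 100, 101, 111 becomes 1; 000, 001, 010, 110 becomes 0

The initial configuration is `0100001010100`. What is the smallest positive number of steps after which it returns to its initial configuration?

13

0010000101010
0001000010101
1000100001010
0100010000101
1010001000010
0101000100001
1010100010000
0101010001000
0010101000100
0001010100010
0000101010001
1000010101000
0100001010100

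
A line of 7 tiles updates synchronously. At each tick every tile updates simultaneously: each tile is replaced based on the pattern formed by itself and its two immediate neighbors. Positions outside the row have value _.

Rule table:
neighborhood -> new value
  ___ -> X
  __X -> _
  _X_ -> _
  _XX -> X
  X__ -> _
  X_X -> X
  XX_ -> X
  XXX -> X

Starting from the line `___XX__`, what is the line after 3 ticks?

tick 1: XX_XX_X
tick 2: XXXXXX_
tick 3: XXXXXX_

XXXXXX_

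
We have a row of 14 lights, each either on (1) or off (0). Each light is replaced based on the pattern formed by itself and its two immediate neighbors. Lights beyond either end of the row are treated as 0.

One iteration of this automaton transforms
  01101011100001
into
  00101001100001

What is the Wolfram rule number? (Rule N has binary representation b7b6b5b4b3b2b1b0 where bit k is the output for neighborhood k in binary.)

position 7: 111 → 1  (bit 7 = 1)
position 2: 110 → 1  (bit 6 = 1)
position 3: 101 → 0  (bit 5 = 0)
position 9: 100 → 0  (bit 4 = 0)
position 1: 011 → 0  (bit 3 = 0)
position 4: 010 → 1  (bit 2 = 1)
position 0: 001 → 0  (bit 1 = 0)
position 10: 000 → 0  (bit 0 = 0)
bits b7..b0 = 11000100 = 196

196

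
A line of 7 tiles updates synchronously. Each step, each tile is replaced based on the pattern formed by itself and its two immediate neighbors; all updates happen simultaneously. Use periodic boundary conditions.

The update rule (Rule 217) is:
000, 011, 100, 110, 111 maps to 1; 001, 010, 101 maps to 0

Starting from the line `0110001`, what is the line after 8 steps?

0111100
0111111
0111111  (fixed point — unchanged through step 8)

0111111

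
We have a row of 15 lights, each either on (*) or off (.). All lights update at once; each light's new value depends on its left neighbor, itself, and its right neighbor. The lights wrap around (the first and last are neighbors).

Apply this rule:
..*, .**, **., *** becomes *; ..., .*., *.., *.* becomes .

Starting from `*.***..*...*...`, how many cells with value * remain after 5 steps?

..***.*...*...*
.****....*...*.
*****...*...*..
*****..*...*..*
*****.*...*..**
count of *: 9

9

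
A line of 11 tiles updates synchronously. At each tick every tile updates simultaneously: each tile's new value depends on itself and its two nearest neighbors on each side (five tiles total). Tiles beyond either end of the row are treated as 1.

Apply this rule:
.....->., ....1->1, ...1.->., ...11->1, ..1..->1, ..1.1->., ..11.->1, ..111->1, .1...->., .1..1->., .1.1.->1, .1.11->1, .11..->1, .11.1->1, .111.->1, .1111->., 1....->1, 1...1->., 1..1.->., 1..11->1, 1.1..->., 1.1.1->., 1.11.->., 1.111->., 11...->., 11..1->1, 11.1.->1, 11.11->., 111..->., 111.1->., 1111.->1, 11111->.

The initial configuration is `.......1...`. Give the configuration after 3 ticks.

.1...1.1..1
1.....1..11
..1.1.1.11.

..1.1.1.11.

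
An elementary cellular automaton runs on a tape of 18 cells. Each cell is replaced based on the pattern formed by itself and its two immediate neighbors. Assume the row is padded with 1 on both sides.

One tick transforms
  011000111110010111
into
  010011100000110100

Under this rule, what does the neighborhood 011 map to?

1

At position 1 the neighborhood is 011; the next row has 1 there.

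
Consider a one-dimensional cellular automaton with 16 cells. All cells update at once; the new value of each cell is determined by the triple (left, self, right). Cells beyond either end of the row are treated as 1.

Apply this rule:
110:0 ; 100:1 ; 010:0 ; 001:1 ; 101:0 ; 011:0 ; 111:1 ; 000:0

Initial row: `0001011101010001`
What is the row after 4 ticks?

0001000100000110

1010001000001010
0001010100010000
1010000010101001
0001000100000110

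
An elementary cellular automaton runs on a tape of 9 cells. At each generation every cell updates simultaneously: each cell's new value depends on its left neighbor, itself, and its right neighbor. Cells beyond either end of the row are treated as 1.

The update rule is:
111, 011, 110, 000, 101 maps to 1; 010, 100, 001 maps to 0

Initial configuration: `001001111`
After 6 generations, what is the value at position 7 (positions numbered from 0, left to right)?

000001111
011101111
111111111
111111111  (fixed point — unchanged through generation 6)
position 7 holds 1

1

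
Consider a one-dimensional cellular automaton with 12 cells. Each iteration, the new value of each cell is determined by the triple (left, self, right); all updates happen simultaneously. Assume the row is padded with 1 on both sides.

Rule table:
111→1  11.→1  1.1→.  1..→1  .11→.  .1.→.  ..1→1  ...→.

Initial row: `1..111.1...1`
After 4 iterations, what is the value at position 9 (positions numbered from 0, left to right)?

1

111.11..1.1.
111..111....
11111.111..1
11111..1111.
position 9 holds 1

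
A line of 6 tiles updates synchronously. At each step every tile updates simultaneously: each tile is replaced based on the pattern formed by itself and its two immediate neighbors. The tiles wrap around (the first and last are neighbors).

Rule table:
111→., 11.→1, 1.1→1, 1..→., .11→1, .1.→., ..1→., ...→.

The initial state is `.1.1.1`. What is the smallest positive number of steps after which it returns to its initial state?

1.1.1.
.1.1.1

2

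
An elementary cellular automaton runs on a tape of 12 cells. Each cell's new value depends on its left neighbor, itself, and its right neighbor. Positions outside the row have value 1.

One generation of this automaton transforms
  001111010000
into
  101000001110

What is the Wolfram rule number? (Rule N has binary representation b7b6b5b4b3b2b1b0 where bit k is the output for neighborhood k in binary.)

25

position 3: 111 → 0  (bit 7 = 0)
position 5: 110 → 0  (bit 6 = 0)
position 6: 101 → 0  (bit 5 = 0)
position 0: 100 → 1  (bit 4 = 1)
position 2: 011 → 1  (bit 3 = 1)
position 7: 010 → 0  (bit 2 = 0)
position 1: 001 → 0  (bit 1 = 0)
position 9: 000 → 1  (bit 0 = 1)
bits b7..b0 = 00011001 = 25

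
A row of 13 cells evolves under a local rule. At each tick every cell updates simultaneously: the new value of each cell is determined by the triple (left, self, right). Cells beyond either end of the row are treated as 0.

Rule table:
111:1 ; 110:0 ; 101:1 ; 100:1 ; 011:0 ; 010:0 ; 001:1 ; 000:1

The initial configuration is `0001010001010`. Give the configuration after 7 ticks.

1110101110101
0101010101010
1010101010101
0101010101010  (repeats tick 2; period 2)
tick 7: 1010101010101

1010101010101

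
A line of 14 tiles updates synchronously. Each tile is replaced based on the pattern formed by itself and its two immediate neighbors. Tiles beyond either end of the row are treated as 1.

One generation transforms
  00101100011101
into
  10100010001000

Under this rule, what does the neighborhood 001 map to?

0

At position 1 the neighborhood is 001; the next row has 0 there.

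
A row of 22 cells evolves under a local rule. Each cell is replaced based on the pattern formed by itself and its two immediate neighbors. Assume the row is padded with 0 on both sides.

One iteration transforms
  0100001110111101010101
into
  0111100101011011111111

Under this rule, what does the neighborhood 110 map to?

At position 8 the neighborhood is 110; the next row has 0 there.

0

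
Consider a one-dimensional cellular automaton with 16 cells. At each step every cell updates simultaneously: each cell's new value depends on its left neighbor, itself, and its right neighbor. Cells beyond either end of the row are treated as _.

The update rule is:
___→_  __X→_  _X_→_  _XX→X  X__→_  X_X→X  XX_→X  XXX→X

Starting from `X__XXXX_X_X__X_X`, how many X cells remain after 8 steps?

step 1: ___XXXXX_X____X_
step 2: ___XXXXXX_______
step 3: ___XXXXXX_______  (fixed point — unchanged through step 8)
count of X: 6

6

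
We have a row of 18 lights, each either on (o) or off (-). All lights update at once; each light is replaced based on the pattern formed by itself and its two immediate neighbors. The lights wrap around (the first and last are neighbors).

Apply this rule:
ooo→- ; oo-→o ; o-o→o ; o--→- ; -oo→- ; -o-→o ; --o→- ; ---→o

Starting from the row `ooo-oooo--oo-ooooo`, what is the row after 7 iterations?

iteration 1: --oo---o---oo-----
iteration 2: o--o-o-o-o--o-oooo
iteration 3: o--ooooooo--oo----
iteration 4: o--------o---o-oo-
iteration 5: o-oooooo-o-o-oo-oo
iteration 6: oo-----oooooo-oo--
iteration 7: -o-ooo------oo-o--

-o-ooo------oo-o--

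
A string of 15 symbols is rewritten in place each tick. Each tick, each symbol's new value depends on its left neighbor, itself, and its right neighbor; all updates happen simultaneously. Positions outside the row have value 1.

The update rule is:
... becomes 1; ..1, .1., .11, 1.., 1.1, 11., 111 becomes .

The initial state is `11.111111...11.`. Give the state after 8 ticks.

.11111111...11.

tick 1: ..........1....
tick 2: .11111111...11.
tick 3: ..........1....  (repeats tick 1; period 2)
tick 8: .11111111...11.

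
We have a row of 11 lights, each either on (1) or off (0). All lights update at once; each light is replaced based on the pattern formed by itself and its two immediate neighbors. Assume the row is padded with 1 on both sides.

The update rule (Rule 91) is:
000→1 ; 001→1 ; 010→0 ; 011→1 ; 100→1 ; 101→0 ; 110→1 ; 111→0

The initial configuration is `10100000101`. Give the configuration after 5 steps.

00011111000

step 1: 10011111001
step 2: 11110001111
step 3: 00011111000
step 4: 11110001111  (repeats step 2; period 2)
step 5: 00011111000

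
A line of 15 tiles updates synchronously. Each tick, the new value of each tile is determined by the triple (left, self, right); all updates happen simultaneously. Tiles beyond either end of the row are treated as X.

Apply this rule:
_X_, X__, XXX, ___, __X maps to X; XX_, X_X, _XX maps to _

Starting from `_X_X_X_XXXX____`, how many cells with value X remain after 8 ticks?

11

_X_X_X__XX_XXXX
_X_X_XXX____XXX
_X_X__X_XXXX_XX
_X_XXXX__XX___X
_X__XX_XX__XXX_
_XXX_____XX_X__
__X_XXXXX___XXX
XXX__XXX_XXX_XX
count of X: 11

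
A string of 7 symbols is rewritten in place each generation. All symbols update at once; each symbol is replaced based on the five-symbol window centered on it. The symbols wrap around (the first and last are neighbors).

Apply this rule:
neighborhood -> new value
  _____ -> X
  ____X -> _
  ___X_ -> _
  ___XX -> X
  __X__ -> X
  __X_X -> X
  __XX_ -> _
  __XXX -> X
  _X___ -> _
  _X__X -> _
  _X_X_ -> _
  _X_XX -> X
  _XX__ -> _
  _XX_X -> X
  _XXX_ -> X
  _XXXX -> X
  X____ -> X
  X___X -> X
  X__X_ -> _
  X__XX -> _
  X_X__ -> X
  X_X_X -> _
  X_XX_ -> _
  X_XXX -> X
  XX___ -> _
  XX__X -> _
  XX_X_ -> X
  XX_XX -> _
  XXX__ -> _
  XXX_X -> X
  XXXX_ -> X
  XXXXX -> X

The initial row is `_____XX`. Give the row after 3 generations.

X_XXX__

generation 1: _XX_X__
generation 2: X_XXX_X
generation 3: X_XXX__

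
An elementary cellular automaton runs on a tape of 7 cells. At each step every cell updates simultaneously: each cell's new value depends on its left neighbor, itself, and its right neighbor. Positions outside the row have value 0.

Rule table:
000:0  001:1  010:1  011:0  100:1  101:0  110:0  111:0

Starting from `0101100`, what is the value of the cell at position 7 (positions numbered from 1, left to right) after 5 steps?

1100010
0010111
0110000
1001000
1111100
position 7 holds 0

0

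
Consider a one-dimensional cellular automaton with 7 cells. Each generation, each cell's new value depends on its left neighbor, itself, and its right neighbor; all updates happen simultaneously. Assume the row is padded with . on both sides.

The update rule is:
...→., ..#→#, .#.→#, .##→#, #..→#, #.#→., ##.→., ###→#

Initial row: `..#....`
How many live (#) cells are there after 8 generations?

4

generation 1: .###...
generation 2: ###.#..
generation 3: ##..##.
generation 4: #.###.#
generation 5: #.##..#
generation 6: #.#.###
generation 7: #.#.##.
generation 8: #.#.#.#
count of #: 4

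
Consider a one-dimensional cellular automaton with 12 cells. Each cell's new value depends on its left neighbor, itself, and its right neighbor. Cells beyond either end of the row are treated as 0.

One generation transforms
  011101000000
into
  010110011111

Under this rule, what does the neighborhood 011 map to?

At position 1 the neighborhood is 011; the next row has 1 there.

1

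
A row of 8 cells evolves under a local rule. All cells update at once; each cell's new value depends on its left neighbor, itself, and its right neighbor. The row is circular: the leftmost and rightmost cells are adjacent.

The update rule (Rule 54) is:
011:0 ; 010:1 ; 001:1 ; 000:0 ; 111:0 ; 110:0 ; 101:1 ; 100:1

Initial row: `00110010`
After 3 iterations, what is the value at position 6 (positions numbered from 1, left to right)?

01001111
11110000
00001001
position 6 holds 0

0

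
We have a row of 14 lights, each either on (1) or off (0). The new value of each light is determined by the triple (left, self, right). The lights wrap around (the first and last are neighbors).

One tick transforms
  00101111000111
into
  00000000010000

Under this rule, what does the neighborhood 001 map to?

At position 1 the neighborhood is 001; the next row has 0 there.

0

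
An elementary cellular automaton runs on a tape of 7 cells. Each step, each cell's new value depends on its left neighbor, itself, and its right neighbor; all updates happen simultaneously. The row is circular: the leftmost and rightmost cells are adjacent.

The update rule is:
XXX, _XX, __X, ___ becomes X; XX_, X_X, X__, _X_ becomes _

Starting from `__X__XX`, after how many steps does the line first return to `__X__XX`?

step 1: _X__XX_
step 2: X__XX__
step 3: __XX__X
step 4: _XX__X_
step 5: XX__X__
step 6: X__X__X
step 7: __X__XX

7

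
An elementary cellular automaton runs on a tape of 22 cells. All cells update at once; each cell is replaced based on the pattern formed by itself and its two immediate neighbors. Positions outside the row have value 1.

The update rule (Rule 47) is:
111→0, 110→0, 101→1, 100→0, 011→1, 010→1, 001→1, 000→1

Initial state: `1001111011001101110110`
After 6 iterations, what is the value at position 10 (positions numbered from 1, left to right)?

0011000110011011001101
0110011100110110011011
1100110001101100110110
0001100111011001101101
0111001100110011011011
1100011001100110110110
position 10 holds 1

1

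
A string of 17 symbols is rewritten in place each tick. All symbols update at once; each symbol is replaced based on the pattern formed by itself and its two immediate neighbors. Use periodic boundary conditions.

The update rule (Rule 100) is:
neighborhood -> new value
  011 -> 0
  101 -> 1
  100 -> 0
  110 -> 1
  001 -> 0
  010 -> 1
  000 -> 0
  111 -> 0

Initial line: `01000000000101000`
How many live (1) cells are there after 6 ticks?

tick 1: 01000000000111000
tick 2: 01000000000001000
tick 3: 01000000000001000  (fixed point — unchanged through tick 6)
count of 1: 2

2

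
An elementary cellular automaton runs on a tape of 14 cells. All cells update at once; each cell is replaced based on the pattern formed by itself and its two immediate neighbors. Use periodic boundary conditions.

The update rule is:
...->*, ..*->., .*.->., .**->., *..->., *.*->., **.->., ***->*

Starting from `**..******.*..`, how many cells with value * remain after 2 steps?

.....****.....
****..**..****
count of *: 10

10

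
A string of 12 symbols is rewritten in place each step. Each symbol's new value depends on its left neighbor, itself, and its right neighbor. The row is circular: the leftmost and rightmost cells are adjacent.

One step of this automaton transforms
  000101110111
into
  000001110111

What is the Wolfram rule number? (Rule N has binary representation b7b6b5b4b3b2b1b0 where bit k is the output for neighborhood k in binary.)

position 6: 111 → 1  (bit 7 = 1)
position 7: 110 → 1  (bit 6 = 1)
position 4: 101 → 0  (bit 5 = 0)
position 0: 100 → 0  (bit 4 = 0)
position 5: 011 → 1  (bit 3 = 1)
position 3: 010 → 0  (bit 2 = 0)
position 2: 001 → 0  (bit 1 = 0)
position 1: 000 → 0  (bit 0 = 0)
bits b7..b0 = 11001000 = 200

200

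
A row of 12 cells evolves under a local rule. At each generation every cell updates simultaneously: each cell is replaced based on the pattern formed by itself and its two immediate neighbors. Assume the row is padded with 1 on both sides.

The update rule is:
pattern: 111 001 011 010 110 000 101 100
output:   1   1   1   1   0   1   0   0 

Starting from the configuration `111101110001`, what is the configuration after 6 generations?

111001100111
110011001111
100110011111
001100111111
011001111111
010011111111

010011111111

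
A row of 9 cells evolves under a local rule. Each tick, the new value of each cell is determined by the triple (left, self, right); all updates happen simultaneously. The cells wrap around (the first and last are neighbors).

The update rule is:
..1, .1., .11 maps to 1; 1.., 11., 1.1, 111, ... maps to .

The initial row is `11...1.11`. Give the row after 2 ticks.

....11.1.
...11..1.

...11..1.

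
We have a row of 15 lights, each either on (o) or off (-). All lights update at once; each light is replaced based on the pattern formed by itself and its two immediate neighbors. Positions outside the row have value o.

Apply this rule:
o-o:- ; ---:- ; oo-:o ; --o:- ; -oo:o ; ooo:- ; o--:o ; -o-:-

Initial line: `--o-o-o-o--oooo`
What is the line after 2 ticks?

oo----------o--

tick 1: o--------o-o---
tick 2: oo----------o--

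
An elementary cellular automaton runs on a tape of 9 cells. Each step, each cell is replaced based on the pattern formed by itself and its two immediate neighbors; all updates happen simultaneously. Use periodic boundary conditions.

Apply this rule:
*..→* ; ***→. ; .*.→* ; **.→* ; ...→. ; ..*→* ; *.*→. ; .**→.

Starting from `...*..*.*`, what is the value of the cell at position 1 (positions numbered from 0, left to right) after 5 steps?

.

*.*****.*
*.....*..
**...****
.**.*....
*.*.**...
position 1 holds .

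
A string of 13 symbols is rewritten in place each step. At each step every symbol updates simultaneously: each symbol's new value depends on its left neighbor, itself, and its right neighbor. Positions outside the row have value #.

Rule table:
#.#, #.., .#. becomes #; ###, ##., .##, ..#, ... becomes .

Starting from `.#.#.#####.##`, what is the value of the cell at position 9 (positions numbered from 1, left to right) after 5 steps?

#

step 1: #####.....#..
step 2: .....#....##.
step 3: #....##.....#
step 4: .#.....#.....
step 5: ###....##....
position 9 holds #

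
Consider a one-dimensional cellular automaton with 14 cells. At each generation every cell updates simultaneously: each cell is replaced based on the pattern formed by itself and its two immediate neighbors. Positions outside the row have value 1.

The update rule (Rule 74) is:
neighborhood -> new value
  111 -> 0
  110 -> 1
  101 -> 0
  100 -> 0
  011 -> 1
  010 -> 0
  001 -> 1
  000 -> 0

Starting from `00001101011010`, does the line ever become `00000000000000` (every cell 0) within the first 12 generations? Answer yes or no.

no

00011100011000
00110100111001
01110001101011
01010011100010
00000110100100
00001110001001
00011010010011
00111000100110
01101001001110
01100010011010
01100100111000
01101001101001
generation 12 is 01101001101001, still not uniform 0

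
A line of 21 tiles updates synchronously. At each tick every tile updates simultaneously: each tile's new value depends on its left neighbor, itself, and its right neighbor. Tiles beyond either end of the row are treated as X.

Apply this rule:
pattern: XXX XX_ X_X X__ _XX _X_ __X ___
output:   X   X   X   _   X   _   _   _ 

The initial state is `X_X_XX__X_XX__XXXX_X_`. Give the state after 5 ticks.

XXXXXX___XXX__XXXXXXX

tick 1: XX_XXX___XXX__XXXXX_X
tick 2: XXXXXX___XXX__XXXXXXX
tick 3: XXXXXX___XXX__XXXXXXX  (fixed point — unchanged through tick 5)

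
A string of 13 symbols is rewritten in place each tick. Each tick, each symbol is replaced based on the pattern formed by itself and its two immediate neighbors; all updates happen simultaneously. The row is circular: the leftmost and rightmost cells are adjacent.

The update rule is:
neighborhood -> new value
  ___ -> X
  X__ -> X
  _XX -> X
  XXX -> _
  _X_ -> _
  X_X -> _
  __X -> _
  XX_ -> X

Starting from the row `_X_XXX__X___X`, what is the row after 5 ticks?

tick 1: ___X_XX__XX__
tick 2: XX___XXX_XXXX
tick 3: _XXX_X_X_X___
tick 4: _X_X______XXX
tick 5: ____XXXXX_X_X

____XXXXX_X_X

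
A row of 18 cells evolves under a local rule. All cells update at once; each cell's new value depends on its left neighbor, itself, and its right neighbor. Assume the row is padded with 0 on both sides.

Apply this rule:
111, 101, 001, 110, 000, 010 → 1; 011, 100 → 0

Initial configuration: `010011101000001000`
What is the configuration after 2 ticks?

011110111101111101

110101111011111011
011110111101111101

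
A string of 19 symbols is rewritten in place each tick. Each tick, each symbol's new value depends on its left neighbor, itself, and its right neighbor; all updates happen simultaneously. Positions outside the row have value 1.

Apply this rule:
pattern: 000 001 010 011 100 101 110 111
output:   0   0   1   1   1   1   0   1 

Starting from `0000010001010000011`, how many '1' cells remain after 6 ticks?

16

tick 1: 1000011001111000011
tick 2: 0100010101110100011
tick 3: 1110011111101110011
tick 4: 1101011111011101011
tick 5: 1011111110111011111
tick 6: 0111111101110111111
count of 1: 16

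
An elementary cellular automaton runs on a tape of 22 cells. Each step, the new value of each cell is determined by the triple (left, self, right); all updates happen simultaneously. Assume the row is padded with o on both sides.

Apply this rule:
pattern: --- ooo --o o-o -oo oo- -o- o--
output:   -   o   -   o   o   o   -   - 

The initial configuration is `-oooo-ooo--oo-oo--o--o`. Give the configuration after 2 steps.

ooooooooo--ooooo-----o

ooooooooo--ooooo-----o
ooooooooo--ooooo-----o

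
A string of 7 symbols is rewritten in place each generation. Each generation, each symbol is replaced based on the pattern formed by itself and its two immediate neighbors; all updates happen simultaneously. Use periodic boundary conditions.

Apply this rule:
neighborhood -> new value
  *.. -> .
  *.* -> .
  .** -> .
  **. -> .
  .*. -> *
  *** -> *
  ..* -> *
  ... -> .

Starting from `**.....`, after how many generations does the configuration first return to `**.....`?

14

generation 1: ......*
generation 2: .....**
generation 3: ....*..
generation 4: ...**..
generation 5: ..*....
generation 6: .**....
generation 7: *......
generation 8: *.....*
generation 9: .....*.
generation 10: ....**.
generation 11: ...*...
generation 12: ..**...
generation 13: .*.....
generation 14: **.....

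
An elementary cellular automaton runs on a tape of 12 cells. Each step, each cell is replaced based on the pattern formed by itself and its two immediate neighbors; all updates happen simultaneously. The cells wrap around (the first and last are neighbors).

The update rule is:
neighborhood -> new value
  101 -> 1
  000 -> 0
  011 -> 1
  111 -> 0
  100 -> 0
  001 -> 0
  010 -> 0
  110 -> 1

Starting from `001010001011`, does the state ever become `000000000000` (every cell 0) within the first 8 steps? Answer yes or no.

yes

000100000111
000000000101
000000000010
000000000000
all cells are 0 at step 4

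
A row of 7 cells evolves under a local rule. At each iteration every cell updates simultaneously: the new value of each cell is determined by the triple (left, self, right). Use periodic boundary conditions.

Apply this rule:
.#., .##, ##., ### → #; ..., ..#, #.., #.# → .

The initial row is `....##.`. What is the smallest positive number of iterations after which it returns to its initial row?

1

....##.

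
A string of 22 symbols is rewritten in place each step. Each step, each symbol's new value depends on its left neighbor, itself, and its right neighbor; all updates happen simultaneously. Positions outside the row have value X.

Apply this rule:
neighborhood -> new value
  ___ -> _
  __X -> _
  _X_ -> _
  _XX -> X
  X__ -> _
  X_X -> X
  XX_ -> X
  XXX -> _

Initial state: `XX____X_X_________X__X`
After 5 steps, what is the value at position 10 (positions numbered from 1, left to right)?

_

_X_____X_____________X
X____________________X
X____________________X  (fixed point — unchanged through step 5)
position 10 holds _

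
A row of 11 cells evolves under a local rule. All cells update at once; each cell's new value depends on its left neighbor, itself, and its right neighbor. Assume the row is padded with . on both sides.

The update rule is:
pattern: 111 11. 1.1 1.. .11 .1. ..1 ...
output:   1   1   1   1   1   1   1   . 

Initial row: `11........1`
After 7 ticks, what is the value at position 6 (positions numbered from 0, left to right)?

1

tick 1: 111......11
tick 2: 1111....111
tick 3: 11111..1111
tick 4: 11111111111
tick 5: 11111111111  (fixed point — unchanged through tick 7)
position 6 holds 1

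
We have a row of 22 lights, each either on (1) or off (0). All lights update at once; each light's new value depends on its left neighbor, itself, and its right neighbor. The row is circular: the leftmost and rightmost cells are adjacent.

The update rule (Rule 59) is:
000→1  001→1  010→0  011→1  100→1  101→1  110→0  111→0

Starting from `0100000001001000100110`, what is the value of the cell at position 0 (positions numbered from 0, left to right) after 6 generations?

1011111110110111011101
0110000001101100110011
1101111111011011101110
1011000000110110011001
0110111111101101110111
1101100000011011001100
position 0 holds 1

1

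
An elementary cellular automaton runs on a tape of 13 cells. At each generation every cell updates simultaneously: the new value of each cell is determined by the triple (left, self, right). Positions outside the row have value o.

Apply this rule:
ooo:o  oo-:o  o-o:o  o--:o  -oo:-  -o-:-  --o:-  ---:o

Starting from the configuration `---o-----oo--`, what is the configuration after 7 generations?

generation 1: oo--oooo--oo-
generation 2: ooo--oooo--oo
generation 3: oooo--oooo--o
generation 4: ooooo--oooo--
generation 5: oooooo--oooo-
generation 6: ooooooo--oooo
generation 7: oooooooo--ooo

oooooooo--ooo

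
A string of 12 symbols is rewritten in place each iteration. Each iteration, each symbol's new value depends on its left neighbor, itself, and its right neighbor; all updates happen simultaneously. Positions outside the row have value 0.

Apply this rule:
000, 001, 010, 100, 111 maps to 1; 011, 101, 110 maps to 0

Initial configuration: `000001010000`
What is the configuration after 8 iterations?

100111100010

111111011111
011110001110
101101110101
100000100101
111111111101
011111111001
101111110111
100111100010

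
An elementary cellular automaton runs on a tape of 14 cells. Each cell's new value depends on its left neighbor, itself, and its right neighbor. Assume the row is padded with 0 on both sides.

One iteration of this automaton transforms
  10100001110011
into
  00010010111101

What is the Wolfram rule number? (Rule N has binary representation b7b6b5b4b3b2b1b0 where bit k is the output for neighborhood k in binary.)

position 8: 111 → 1  (bit 7 = 1)
position 9: 110 → 1  (bit 6 = 1)
position 1: 101 → 0  (bit 5 = 0)
position 3: 100 → 1  (bit 4 = 1)
position 7: 011 → 0  (bit 3 = 0)
position 0: 010 → 0  (bit 2 = 0)
position 6: 001 → 1  (bit 1 = 1)
position 4: 000 → 0  (bit 0 = 0)
bits b7..b0 = 11010010 = 210

210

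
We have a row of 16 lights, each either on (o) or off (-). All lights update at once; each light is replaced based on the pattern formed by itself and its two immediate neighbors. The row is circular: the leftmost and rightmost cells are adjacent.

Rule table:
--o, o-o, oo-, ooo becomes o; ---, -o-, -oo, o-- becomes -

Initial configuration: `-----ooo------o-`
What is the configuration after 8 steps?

-o----o------o-o

----o-oo-----o--
---o-o-o----o---
--o-o-o----o----
-o-o-o----o-----
o-o-o----o------
-o-o----o------o
o-o----o------o-
-o----o------o-o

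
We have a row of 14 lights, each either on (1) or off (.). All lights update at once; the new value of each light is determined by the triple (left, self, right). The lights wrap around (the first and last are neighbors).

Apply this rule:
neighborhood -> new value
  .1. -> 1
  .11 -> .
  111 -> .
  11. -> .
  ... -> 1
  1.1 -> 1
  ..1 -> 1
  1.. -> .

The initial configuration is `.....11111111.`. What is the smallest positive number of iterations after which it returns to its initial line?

28

11111.........
......11111111
.11111........
1......1111111
..11111.......
11......111111
...11111......
111......11111
....11111.....
1111......1111
.....11111....
11111......111
......11111...
111111......11
.......11111..
1111111......1
........11111.
11111111......
.........11111
.11111111.....
1.........1111
..11111111....
11.........111
...11111111...
111.........11
....11111111..
1111.........1
.....11111111.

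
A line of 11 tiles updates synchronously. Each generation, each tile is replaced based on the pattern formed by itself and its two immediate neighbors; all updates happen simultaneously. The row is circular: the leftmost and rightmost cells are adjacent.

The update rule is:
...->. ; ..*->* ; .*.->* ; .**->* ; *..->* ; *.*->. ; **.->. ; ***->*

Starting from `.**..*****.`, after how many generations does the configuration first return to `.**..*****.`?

22

generation 1: **.******.*
generation 2: *..*****..*
generation 3: .******.***
generation 4: .*****..**.
generation 5: *****.***.*
generation 6: ****..**..*
generation 7: ***.***.***
generation 8: **..**..***
generation 9: *.***.*****
generation 10: ..**..*****
generation 11: ***.******.
generation 12: **..*****..
generation 13: *.******.**
generation 14: ..*****..**
generation 15: ******.***.
generation 16: *****..**..
generation 17: ****.***.**
generation 18: ***..**..**
generation 19: **.***.****
generation 20: *..**..****
generation 21: .***.******
generation 22: .**..*****.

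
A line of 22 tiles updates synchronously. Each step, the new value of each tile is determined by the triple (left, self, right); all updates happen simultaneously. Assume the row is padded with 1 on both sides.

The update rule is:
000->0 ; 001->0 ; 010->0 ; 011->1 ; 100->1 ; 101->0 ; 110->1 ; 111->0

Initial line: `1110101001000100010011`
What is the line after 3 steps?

1100100001001000100000

0010000100100010001010
1001000010010001000000
1100100001001000100000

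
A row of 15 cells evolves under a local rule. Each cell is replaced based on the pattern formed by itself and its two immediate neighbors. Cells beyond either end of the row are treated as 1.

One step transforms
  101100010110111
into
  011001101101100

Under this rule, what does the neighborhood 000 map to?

1

At position 5 the neighborhood is 000; the next row has 1 there.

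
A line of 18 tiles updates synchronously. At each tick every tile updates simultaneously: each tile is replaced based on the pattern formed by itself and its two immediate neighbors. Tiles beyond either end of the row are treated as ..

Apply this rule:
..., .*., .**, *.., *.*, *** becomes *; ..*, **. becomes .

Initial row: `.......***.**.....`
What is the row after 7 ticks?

***.**.*****.**.**

******.**.**.*****
*****.**.**.*****.
****.**.**.*****.*
***.**.**.*****.**
**.**.**.*****.**.
*.**.**.*****.**.*
***.**.*****.**.**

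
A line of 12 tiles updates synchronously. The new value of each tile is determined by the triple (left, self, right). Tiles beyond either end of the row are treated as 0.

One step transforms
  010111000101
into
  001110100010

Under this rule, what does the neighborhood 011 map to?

1

At position 3 the neighborhood is 011; the next row has 1 there.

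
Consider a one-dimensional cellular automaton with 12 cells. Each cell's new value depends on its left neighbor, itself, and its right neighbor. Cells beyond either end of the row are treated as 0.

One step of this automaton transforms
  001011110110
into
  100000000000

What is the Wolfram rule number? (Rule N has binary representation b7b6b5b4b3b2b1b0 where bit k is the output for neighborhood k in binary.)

1

position 5: 111 → 0  (bit 7 = 0)
position 7: 110 → 0  (bit 6 = 0)
position 3: 101 → 0  (bit 5 = 0)
position 11: 100 → 0  (bit 4 = 0)
position 4: 011 → 0  (bit 3 = 0)
position 2: 010 → 0  (bit 2 = 0)
position 1: 001 → 0  (bit 1 = 0)
position 0: 000 → 1  (bit 0 = 1)
bits b7..b0 = 00000001 = 1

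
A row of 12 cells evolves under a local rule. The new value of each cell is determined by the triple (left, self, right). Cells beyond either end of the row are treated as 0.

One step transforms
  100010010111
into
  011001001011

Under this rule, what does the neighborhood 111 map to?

1

At position 10 the neighborhood is 111; the next row has 1 there.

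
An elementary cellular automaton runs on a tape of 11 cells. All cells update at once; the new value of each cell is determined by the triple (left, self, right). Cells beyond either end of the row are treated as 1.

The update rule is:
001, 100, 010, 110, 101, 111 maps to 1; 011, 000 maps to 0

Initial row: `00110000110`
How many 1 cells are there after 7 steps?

10

11011001011
11101111101
11110111110
11111011111
11111101111
11111110111
11111111011
count of 1: 10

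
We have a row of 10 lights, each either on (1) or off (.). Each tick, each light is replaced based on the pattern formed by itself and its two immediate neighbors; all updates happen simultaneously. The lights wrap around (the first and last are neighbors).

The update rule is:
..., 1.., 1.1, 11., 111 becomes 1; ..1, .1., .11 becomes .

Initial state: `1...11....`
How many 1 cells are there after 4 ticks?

6

tick 1: .11..1111.
tick 2: ..11..1111
tick 3: 1..11..111
tick 4: 11..11..11
count of 1: 6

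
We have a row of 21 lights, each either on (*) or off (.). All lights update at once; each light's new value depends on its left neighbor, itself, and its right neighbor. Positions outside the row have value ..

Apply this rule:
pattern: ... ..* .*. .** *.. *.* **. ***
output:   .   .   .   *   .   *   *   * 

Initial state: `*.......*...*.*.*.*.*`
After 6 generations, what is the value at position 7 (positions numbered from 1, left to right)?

generation 1: .............*.*.*.*.
generation 2: ..............*.*.*..
generation 3: ...............*.*...
generation 4: ................*....
generation 5: .....................
generation 6: .....................
position 7 holds .

.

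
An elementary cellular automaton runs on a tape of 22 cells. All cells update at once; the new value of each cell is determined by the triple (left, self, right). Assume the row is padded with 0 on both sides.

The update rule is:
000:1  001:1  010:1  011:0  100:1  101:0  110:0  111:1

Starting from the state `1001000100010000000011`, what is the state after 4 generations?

1111111111111111111100
0111111111111111111011
1011111111111111110000
1001111111111111101111

1001111111111111101111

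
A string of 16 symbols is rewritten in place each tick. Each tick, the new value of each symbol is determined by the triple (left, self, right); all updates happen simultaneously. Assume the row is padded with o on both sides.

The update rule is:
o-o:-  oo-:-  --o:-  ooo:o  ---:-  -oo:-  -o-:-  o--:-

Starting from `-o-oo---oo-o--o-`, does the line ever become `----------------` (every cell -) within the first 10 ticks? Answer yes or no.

----------------
all cells are - at tick 1

yes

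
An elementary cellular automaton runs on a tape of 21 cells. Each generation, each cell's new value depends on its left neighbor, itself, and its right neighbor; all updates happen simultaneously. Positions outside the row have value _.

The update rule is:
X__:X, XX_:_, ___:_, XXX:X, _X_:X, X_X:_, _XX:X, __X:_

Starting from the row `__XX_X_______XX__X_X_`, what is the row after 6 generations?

__XX_X_X_X_X_X_X_X_X_

generation 1: __X__XX______X_X_X_XX
generation 2: __XX_X_X_____X_X_X_X_
generation 3: __X__X_XX____X_X_X_XX
generation 4: __XX_X_X_X___X_X_X_X_
generation 5: __X__X_X_XX__X_X_X_XX
generation 6: __XX_X_X_X_X_X_X_X_X_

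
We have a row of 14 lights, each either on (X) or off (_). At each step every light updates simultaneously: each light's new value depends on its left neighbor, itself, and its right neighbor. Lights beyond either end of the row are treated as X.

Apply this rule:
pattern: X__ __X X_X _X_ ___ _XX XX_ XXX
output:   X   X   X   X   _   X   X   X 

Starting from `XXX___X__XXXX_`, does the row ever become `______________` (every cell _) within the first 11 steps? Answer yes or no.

XXXX_XXXXXXXXX
XXXXXXXXXXXXXX
XXXXXXXXXXXXXX  (fixed point — unchanged through step 11)
step 11 is XXXXXXXXXXXXXX, still not uniform _

no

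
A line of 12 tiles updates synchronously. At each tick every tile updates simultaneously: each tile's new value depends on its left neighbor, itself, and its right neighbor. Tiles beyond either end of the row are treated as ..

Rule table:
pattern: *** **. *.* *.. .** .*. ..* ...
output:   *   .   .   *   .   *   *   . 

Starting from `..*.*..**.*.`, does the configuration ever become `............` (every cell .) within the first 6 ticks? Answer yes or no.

no

.**.***...**
*....*.*.*..
**..**.*.**.
..**...*...*
.*..*.***.**
*****..*....
tick 6 is *****..*...., still not uniform .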